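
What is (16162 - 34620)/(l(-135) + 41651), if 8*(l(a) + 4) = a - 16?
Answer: -13424/30275 ≈ -0.44340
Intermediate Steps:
l(a) = -6 + a/8 (l(a) = -4 + (a - 16)/8 = -4 + (-16 + a)/8 = -4 + (-2 + a/8) = -6 + a/8)
(16162 - 34620)/(l(-135) + 41651) = (16162 - 34620)/((-6 + (⅛)*(-135)) + 41651) = -18458/((-6 - 135/8) + 41651) = -18458/(-183/8 + 41651) = -18458/333025/8 = -18458*8/333025 = -13424/30275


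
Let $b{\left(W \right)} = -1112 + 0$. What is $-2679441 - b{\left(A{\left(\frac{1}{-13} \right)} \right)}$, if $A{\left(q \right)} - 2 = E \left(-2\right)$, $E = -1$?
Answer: $-2678329$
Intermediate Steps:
$A{\left(q \right)} = 4$ ($A{\left(q \right)} = 2 - -2 = 2 + 2 = 4$)
$b{\left(W \right)} = -1112$
$-2679441 - b{\left(A{\left(\frac{1}{-13} \right)} \right)} = -2679441 - -1112 = -2679441 + 1112 = -2678329$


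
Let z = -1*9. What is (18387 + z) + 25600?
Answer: 43978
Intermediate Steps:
z = -9
(18387 + z) + 25600 = (18387 - 9) + 25600 = 18378 + 25600 = 43978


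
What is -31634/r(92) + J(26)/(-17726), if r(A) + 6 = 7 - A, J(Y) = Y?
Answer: 280370959/806533 ≈ 347.63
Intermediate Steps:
r(A) = 1 - A (r(A) = -6 + (7 - A) = 1 - A)
-31634/r(92) + J(26)/(-17726) = -31634/(1 - 1*92) + 26/(-17726) = -31634/(1 - 92) + 26*(-1/17726) = -31634/(-91) - 13/8863 = -31634*(-1/91) - 13/8863 = 31634/91 - 13/8863 = 280370959/806533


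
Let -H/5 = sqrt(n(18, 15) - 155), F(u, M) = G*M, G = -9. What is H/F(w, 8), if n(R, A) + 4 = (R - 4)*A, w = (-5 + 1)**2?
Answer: 5*sqrt(51)/72 ≈ 0.49593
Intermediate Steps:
w = 16 (w = (-4)**2 = 16)
n(R, A) = -4 + A*(-4 + R) (n(R, A) = -4 + (R - 4)*A = -4 + (-4 + R)*A = -4 + A*(-4 + R))
F(u, M) = -9*M
H = -5*sqrt(51) (H = -5*sqrt((-4 - 4*15 + 15*18) - 155) = -5*sqrt((-4 - 60 + 270) - 155) = -5*sqrt(206 - 155) = -5*sqrt(51) ≈ -35.707)
H/F(w, 8) = (-5*sqrt(51))/((-9*8)) = -5*sqrt(51)/(-72) = -5*sqrt(51)*(-1/72) = 5*sqrt(51)/72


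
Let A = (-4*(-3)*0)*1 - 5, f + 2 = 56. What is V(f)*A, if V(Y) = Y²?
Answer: -14580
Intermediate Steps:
f = 54 (f = -2 + 56 = 54)
A = -5 (A = (12*0)*1 - 5 = 0*1 - 5 = 0 - 5 = -5)
V(f)*A = 54²*(-5) = 2916*(-5) = -14580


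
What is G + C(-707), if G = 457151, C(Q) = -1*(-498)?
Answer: 457649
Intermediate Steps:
C(Q) = 498
G + C(-707) = 457151 + 498 = 457649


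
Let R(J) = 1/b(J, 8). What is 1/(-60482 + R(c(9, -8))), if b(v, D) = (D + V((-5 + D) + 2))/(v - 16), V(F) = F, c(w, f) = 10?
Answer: -13/786272 ≈ -1.6534e-5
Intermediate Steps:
b(v, D) = (-3 + 2*D)/(-16 + v) (b(v, D) = (D + ((-5 + D) + 2))/(v - 16) = (D + (-3 + D))/(-16 + v) = (-3 + 2*D)/(-16 + v))
R(J) = -16/13 + J/13 (R(J) = 1/((-3 + 2*8)/(-16 + J)) = 1/((-3 + 16)/(-16 + J)) = 1/(13/(-16 + J)) = -16/13 + J/13)
1/(-60482 + R(c(9, -8))) = 1/(-60482 + (-16/13 + (1/13)*10)) = 1/(-60482 + (-16/13 + 10/13)) = 1/(-60482 - 6/13) = 1/(-786272/13) = -13/786272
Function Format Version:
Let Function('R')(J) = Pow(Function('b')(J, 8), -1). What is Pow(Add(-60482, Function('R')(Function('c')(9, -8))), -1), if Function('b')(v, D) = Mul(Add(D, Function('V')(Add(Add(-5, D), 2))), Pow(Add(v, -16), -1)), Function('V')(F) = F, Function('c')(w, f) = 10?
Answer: Rational(-13, 786272) ≈ -1.6534e-5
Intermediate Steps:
Function('b')(v, D) = Mul(Pow(Add(-16, v), -1), Add(-3, Mul(2, D))) (Function('b')(v, D) = Mul(Add(D, Add(Add(-5, D), 2)), Pow(Add(v, -16), -1)) = Mul(Add(D, Add(-3, D)), Pow(Add(-16, v), -1)) = Mul(Add(-3, Mul(2, D)), Pow(Add(-16, v), -1)) = Mul(Pow(Add(-16, v), -1), Add(-3, Mul(2, D))))
Function('R')(J) = Add(Rational(-16, 13), Mul(Rational(1, 13), J)) (Function('R')(J) = Pow(Mul(Pow(Add(-16, J), -1), Add(-3, Mul(2, 8))), -1) = Pow(Mul(Pow(Add(-16, J), -1), Add(-3, 16)), -1) = Pow(Mul(Pow(Add(-16, J), -1), 13), -1) = Pow(Mul(13, Pow(Add(-16, J), -1)), -1) = Add(Rational(-16, 13), Mul(Rational(1, 13), J)))
Pow(Add(-60482, Function('R')(Function('c')(9, -8))), -1) = Pow(Add(-60482, Add(Rational(-16, 13), Mul(Rational(1, 13), 10))), -1) = Pow(Add(-60482, Add(Rational(-16, 13), Rational(10, 13))), -1) = Pow(Add(-60482, Rational(-6, 13)), -1) = Pow(Rational(-786272, 13), -1) = Rational(-13, 786272)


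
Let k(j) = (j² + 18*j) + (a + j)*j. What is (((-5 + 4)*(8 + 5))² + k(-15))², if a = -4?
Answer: 167281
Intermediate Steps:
k(j) = j² + 18*j + j*(-4 + j) (k(j) = (j² + 18*j) + (-4 + j)*j = (j² + 18*j) + j*(-4 + j) = j² + 18*j + j*(-4 + j))
(((-5 + 4)*(8 + 5))² + k(-15))² = (((-5 + 4)*(8 + 5))² + 2*(-15)*(7 - 15))² = ((-1*13)² + 2*(-15)*(-8))² = ((-13)² + 240)² = (169 + 240)² = 409² = 167281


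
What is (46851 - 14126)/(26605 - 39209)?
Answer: -32725/12604 ≈ -2.5964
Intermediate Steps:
(46851 - 14126)/(26605 - 39209) = 32725/(-12604) = 32725*(-1/12604) = -32725/12604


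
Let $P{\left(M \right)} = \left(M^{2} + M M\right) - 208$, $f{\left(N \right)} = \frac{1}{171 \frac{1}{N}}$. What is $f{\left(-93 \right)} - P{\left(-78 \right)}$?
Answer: $- \frac{681751}{57} \approx -11961.0$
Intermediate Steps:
$f{\left(N \right)} = \frac{N}{171}$
$P{\left(M \right)} = -208 + 2 M^{2}$ ($P{\left(M \right)} = \left(M^{2} + M^{2}\right) - 208 = 2 M^{2} - 208 = -208 + 2 M^{2}$)
$f{\left(-93 \right)} - P{\left(-78 \right)} = \frac{1}{171} \left(-93\right) - \left(-208 + 2 \left(-78\right)^{2}\right) = - \frac{31}{57} - \left(-208 + 2 \cdot 6084\right) = - \frac{31}{57} - \left(-208 + 12168\right) = - \frac{31}{57} - 11960 = - \frac{681751}{57}$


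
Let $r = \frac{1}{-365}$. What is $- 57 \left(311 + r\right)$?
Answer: $- \frac{6470298}{365} \approx -17727.0$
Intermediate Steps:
$r = - \frac{1}{365} \approx -0.0027397$
$- 57 \left(311 + r\right) = - 57 \left(311 - \frac{1}{365}\right) = \left(-57\right) \frac{113514}{365} = - \frac{6470298}{365}$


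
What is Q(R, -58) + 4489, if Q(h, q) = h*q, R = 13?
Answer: 3735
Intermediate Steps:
Q(R, -58) + 4489 = 13*(-58) + 4489 = -754 + 4489 = 3735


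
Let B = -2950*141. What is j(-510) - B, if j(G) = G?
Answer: 415440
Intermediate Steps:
B = -415950
j(-510) - B = -510 - 1*(-415950) = -510 + 415950 = 415440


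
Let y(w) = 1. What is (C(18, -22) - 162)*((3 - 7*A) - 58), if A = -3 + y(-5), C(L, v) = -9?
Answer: 7011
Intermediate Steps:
A = -2 (A = -3 + 1 = -2)
(C(18, -22) - 162)*((3 - 7*A) - 58) = (-9 - 162)*((3 - 7*(-2)) - 58) = -171*((3 + 14) - 58) = -171*(17 - 58) = -171*(-41) = 7011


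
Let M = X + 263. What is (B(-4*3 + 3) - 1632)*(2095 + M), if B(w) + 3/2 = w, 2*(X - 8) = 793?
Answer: -18149625/4 ≈ -4.5374e+6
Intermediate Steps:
X = 809/2 (X = 8 + (1/2)*793 = 8 + 793/2 = 809/2 ≈ 404.50)
B(w) = -3/2 + w
M = 1335/2 (M = 809/2 + 263 = 1335/2 ≈ 667.50)
(B(-4*3 + 3) - 1632)*(2095 + M) = ((-3/2 + (-4*3 + 3)) - 1632)*(2095 + 1335/2) = ((-3/2 + (-12 + 3)) - 1632)*(5525/2) = ((-3/2 - 9) - 1632)*(5525/2) = (-21/2 - 1632)*(5525/2) = -3285/2*5525/2 = -18149625/4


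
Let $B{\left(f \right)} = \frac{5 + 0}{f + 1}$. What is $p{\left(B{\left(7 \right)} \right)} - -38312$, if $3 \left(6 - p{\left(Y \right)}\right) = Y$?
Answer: $\frac{919627}{24} \approx 38318.0$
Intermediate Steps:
$B{\left(f \right)} = \frac{5}{1 + f}$
$p{\left(Y \right)} = 6 - \frac{Y}{3}$
$p{\left(B{\left(7 \right)} \right)} - -38312 = \left(6 - \frac{5 \frac{1}{1 + 7}}{3}\right) - -38312 = \left(6 - \frac{5 \cdot \frac{1}{8}}{3}\right) + 38312 = \left(6 - \frac{5}{24}\right) + 38312 = \frac{139}{24} + 38312 = \frac{919627}{24}$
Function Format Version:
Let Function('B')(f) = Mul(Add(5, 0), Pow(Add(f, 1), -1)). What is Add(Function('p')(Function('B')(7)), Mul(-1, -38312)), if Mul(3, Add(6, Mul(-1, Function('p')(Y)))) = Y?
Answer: Rational(919627, 24) ≈ 38318.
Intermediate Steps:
Function('B')(f) = Mul(5, Pow(Add(1, f), -1))
Function('p')(Y) = Add(6, Mul(Rational(-1, 3), Y))
Add(Function('p')(Function('B')(7)), Mul(-1, -38312)) = Add(Add(6, Mul(Rational(-1, 3), Mul(5, Pow(Add(1, 7), -1)))), Mul(-1, -38312)) = Add(Add(6, Mul(Rational(-1, 3), Mul(5, Pow(8, -1)))), 38312) = Add(Add(6, Mul(Rational(-1, 3), Mul(5, Rational(1, 8)))), 38312) = Add(Add(6, Mul(Rational(-1, 3), Rational(5, 8))), 38312) = Add(Add(6, Rational(-5, 24)), 38312) = Add(Rational(139, 24), 38312) = Rational(919627, 24)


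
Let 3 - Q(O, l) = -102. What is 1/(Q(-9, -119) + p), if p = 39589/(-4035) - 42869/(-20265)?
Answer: 1817095/176810649 ≈ 0.010277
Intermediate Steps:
Q(O, l) = 105 (Q(O, l) = 3 - 1*(-102) = 3 + 102 = 105)
p = -13984326/1817095 (p = 39589*(-1/4035) - 42869*(-1/20265) = -39589/4035 + 42869/20265 = -13984326/1817095 ≈ -7.6960)
1/(Q(-9, -119) + p) = 1/(105 - 13984326/1817095) = 1/(176810649/1817095) = 1817095/176810649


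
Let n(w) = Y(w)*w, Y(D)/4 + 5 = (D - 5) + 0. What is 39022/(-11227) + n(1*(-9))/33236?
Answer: -2957009/855827 ≈ -3.4551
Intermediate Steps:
Y(D) = -40 + 4*D (Y(D) = -20 + 4*((D - 5) + 0) = -20 + 4*((-5 + D) + 0) = -20 + 4*(-5 + D) = -20 + (-20 + 4*D) = -40 + 4*D)
n(w) = w*(-40 + 4*w) (n(w) = (-40 + 4*w)*w = w*(-40 + 4*w))
39022/(-11227) + n(1*(-9))/33236 = 39022/(-11227) + (4*(1*(-9))*(-10 + 1*(-9)))/33236 = 39022*(-1/11227) + (4*(-9)*(-10 - 9))*(1/33236) = -358/103 + (4*(-9)*(-19))*(1/33236) = -358/103 + 684*(1/33236) = -358/103 + 171/8309 = -2957009/855827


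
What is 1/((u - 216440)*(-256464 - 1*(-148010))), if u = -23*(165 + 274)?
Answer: 1/24568843798 ≈ 4.0702e-11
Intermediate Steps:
u = -10097 (u = -23*439 = -10097)
1/((u - 216440)*(-256464 - 1*(-148010))) = 1/((-10097 - 216440)*(-256464 - 1*(-148010))) = 1/((-226537)*(-256464 + 148010)) = -1/226537/(-108454) = -1/226537*(-1/108454) = 1/24568843798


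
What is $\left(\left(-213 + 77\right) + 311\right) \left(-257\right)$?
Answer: $-44975$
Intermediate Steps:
$\left(\left(-213 + 77\right) + 311\right) \left(-257\right) = \left(-136 + 311\right) \left(-257\right) = 175 \left(-257\right) = -44975$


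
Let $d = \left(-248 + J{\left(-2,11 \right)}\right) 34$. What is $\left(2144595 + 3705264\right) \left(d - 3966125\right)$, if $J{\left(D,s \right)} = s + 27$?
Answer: $-23243040019635$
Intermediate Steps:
$J{\left(D,s \right)} = 27 + s$
$d = -7140$ ($d = \left(-248 + \left(27 + 11\right)\right) 34 = \left(-248 + 38\right) 34 = \left(-210\right) 34 = -7140$)
$\left(2144595 + 3705264\right) \left(d - 3966125\right) = \left(2144595 + 3705264\right) \left(-7140 - 3966125\right) = 5849859 \left(-3973265\right) = -23243040019635$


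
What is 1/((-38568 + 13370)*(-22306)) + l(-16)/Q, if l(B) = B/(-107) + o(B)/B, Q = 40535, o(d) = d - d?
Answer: 8997402653/2437820498470060 ≈ 3.6908e-6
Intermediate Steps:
o(d) = 0
l(B) = -B/107 (l(B) = B/(-107) + 0/B = B*(-1/107) + 0 = -B/107 + 0 = -B/107)
1/((-38568 + 13370)*(-22306)) + l(-16)/Q = 1/((-38568 + 13370)*(-22306)) - 1/107*(-16)/40535 = -1/22306/(-25198) + (16/107)*(1/40535) = -1/25198*(-1/22306) + 16/4337245 = 1/562066588 + 16/4337245 = 8997402653/2437820498470060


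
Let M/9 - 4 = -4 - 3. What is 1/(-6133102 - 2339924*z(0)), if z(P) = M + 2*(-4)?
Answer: 1/75764238 ≈ 1.3199e-8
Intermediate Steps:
M = -27 (M = 36 + 9*(-4 - 3) = 36 + 9*(-7) = 36 - 63 = -27)
z(P) = -35 (z(P) = -27 + 2*(-4) = -27 - 8 = -35)
1/(-6133102 - 2339924*z(0)) = 1/(-6133102 - 2339924*(-35)) = 1/(-6133102 + 81897340) = 1/75764238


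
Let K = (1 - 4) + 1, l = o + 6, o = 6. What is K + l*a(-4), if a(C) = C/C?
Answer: 10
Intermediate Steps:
a(C) = 1
l = 12 (l = 6 + 6 = 12)
K = -2 (K = -3 + 1 = -2)
K + l*a(-4) = -2 + 12*1 = -2 + 12 = 10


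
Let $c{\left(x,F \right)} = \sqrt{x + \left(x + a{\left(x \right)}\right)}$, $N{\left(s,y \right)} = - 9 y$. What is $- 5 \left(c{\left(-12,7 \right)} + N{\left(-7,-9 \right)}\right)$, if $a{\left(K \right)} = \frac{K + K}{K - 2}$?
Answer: $-405 - \frac{10 i \sqrt{273}}{7} \approx -405.0 - 23.604 i$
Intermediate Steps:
$a{\left(K \right)} = \frac{2 K}{-2 + K}$
$c{\left(x,F \right)} = \sqrt{2 x + \frac{2 x}{-2 + x}}$ ($c{\left(x,F \right)} = \sqrt{x + \left(x + \frac{2 x}{-2 + x}\right)} = \sqrt{2 x + \frac{2 x}{-2 + x}}$)
$- 5 \left(c{\left(-12,7 \right)} + N{\left(-7,-9 \right)}\right) = - 5 \left(\sqrt{2} \sqrt{-12 - \frac{12}{-2 - 12}} - -81\right) = - 5 \left(\sqrt{2} \sqrt{-12 - \frac{12}{-14}} + 81\right) = - 5 \left(\sqrt{2} \sqrt{-12 - - \frac{6}{7}} + 81\right) = - 5 \left(\sqrt{2} \sqrt{-12 + \frac{6}{7}} + 81\right) = - 5 \left(\sqrt{2} \sqrt{- \frac{78}{7}} + 81\right) = - 5 \left(\sqrt{2} \frac{i \sqrt{546}}{7} + 81\right) = - 5 \left(\frac{2 i \sqrt{273}}{7} + 81\right) = - 5 \left(81 + \frac{2 i \sqrt{273}}{7}\right) = -405 - \frac{10 i \sqrt{273}}{7}$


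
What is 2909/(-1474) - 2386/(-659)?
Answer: 1599933/971366 ≈ 1.6471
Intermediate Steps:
2909/(-1474) - 2386/(-659) = 2909*(-1/1474) - 2386*(-1/659) = -2909/1474 + 2386/659 = 1599933/971366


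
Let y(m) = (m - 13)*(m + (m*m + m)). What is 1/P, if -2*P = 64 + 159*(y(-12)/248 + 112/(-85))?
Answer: 5270/5451533 ≈ 0.00096670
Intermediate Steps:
y(m) = (-13 + m)*(m² + 2*m) (y(m) = (-13 + m)*(m + (m² + m)) = (-13 + m)*(m + (m + m²)) = (-13 + m)*(m² + 2*m))
P = 5451533/5270 (P = -(64 + 159*(-12*(-26 + (-12)² - 11*(-12))/248 + 112/(-85)))/2 = -(64 + 159*(-12*(-26 + 144 + 132)*(1/248) + 112*(-1/85)))/2 = -(64 + 159*(-12*250*(1/248) - 112/85))/2 = -(64 + 159*(-3000*1/248 - 112/85))/2 = -(64 + 159*(-375/31 - 112/85))/2 = -(64 + 159*(-35347/2635))/2 = -(64 - 5620173/2635)/2 = -½*(-5451533/2635) = 5451533/5270 ≈ 1034.4)
1/P = 1/(5451533/5270) = 5270/5451533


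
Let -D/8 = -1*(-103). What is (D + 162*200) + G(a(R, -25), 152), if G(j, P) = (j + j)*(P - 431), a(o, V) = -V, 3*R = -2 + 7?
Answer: 17626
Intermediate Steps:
R = 5/3 (R = (-2 + 7)/3 = (1/3)*5 = 5/3 ≈ 1.6667)
D = -824 (D = -(-8)*(-103) = -8*103 = -824)
G(j, P) = 2*j*(-431 + P) (G(j, P) = (2*j)*(-431 + P) = 2*j*(-431 + P))
(D + 162*200) + G(a(R, -25), 152) = (-824 + 162*200) + 2*(-1*(-25))*(-431 + 152) = (-824 + 32400) + 2*25*(-279) = 31576 - 13950 = 17626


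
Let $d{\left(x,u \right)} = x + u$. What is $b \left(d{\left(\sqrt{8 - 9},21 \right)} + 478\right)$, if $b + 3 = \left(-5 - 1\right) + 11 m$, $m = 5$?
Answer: $22954 + 46 i \approx 22954.0 + 46.0 i$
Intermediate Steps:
$d{\left(x,u \right)} = u + x$
$b = 46$ ($b = -3 + \left(\left(-5 - 1\right) + 11 \cdot 5\right) = -3 + \left(-6 + 55\right) = -3 + 49 = 46$)
$b \left(d{\left(\sqrt{8 - 9},21 \right)} + 478\right) = 46 \left(\left(21 + \sqrt{8 - 9}\right) + 478\right) = 46 \left(\left(21 + \sqrt{-1}\right) + 478\right) = 46 \left(\left(21 + i\right) + 478\right) = 46 \left(499 + i\right) = 22954 + 46 i$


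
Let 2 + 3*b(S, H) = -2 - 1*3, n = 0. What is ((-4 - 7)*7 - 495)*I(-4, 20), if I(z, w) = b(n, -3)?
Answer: 4004/3 ≈ 1334.7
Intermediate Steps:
b(S, H) = -7/3 (b(S, H) = -2/3 + (-2 - 1*3)/3 = -2/3 + (-2 - 3)/3 = -2/3 + (1/3)*(-5) = -2/3 - 5/3 = -7/3)
I(z, w) = -7/3
((-4 - 7)*7 - 495)*I(-4, 20) = ((-4 - 7)*7 - 495)*(-7/3) = (-11*7 - 495)*(-7/3) = (-77 - 495)*(-7/3) = -572*(-7/3) = 4004/3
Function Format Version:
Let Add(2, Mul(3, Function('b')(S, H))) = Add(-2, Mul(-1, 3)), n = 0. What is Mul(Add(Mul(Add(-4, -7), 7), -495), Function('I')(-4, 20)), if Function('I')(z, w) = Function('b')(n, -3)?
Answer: Rational(4004, 3) ≈ 1334.7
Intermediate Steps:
Function('b')(S, H) = Rational(-7, 3) (Function('b')(S, H) = Add(Rational(-2, 3), Mul(Rational(1, 3), Add(-2, Mul(-1, 3)))) = Add(Rational(-2, 3), Mul(Rational(1, 3), Add(-2, -3))) = Add(Rational(-2, 3), Mul(Rational(1, 3), -5)) = Add(Rational(-2, 3), Rational(-5, 3)) = Rational(-7, 3))
Function('I')(z, w) = Rational(-7, 3)
Mul(Add(Mul(Add(-4, -7), 7), -495), Function('I')(-4, 20)) = Mul(Add(Mul(Add(-4, -7), 7), -495), Rational(-7, 3)) = Mul(Add(Mul(-11, 7), -495), Rational(-7, 3)) = Mul(Add(-77, -495), Rational(-7, 3)) = Mul(-572, Rational(-7, 3)) = Rational(4004, 3)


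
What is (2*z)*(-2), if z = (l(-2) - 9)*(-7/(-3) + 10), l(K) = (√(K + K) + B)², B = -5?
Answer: -592 + 2960*I/3 ≈ -592.0 + 986.67*I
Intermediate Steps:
l(K) = (-5 + √2*√K)² (l(K) = (√(K + K) - 5)² = (√(2*K) - 5)² = (√2*√K - 5)² = (-5 + √2*√K)²)
z = -111 + 37*(-5 + 2*I)²/3 (z = ((-5 + √2*√(-2))² - 9)*(-7/(-3) + 10) = ((-5 + √2*(I*√2))² - 9)*(-7*(-⅓) + 10) = ((-5 + 2*I)² - 9)*(7/3 + 10) = (-9 + (-5 + 2*I)²)*(37/3) = -111 + 37*(-5 + 2*I)²/3 ≈ 148.0 - 246.67*I)
(2*z)*(-2) = (2*(148 - 740*I/3))*(-2) = (296 - 1480*I/3)*(-2) = -592 + 2960*I/3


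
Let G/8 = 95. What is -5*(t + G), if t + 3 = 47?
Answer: -4020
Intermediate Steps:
t = 44 (t = -3 + 47 = 44)
G = 760 (G = 8*95 = 760)
-5*(t + G) = -5*(44 + 760) = -5*804 = -4020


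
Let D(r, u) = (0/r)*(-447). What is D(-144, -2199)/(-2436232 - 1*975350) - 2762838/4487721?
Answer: -920946/1495907 ≈ -0.61564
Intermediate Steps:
D(r, u) = 0 (D(r, u) = 0*(-447) = 0)
D(-144, -2199)/(-2436232 - 1*975350) - 2762838/4487721 = 0/(-2436232 - 1*975350) - 2762838/4487721 = 0/(-2436232 - 975350) - 2762838*1/4487721 = 0/(-3411582) - 920946/1495907 = 0*(-1/3411582) - 920946/1495907 = 0 - 920946/1495907 = -920946/1495907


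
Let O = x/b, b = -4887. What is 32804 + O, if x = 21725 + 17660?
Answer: 160273763/4887 ≈ 32796.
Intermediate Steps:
x = 39385
O = -39385/4887 (O = 39385/(-4887) = 39385*(-1/4887) = -39385/4887 ≈ -8.0591)
32804 + O = 32804 - 39385/4887 = 160273763/4887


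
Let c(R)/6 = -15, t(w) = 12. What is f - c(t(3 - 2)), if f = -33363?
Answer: -33273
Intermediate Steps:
c(R) = -90 (c(R) = 6*(-15) = -90)
f - c(t(3 - 2)) = -33363 - 1*(-90) = -33363 + 90 = -33273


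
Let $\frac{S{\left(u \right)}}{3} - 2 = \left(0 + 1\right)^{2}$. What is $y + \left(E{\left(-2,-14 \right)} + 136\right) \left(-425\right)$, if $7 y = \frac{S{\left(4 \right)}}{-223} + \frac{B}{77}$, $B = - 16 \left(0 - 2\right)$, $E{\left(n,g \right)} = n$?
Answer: $- \frac{6845212707}{120197} \approx -56950.0$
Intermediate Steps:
$B = 32$ ($B = - 16 \left(0 - 2\right) = \left(-16\right) \left(-2\right) = 32$)
$S{\left(u \right)} = 9$ ($S{\left(u \right)} = 6 + 3 \left(0 + 1\right)^{2} = 6 + 3 \cdot 1^{2} = 6 + 3 \cdot 1 = 6 + 3 = 9$)
$y = \frac{6443}{120197}$ ($y = \frac{\frac{9}{-223} + \frac{32}{77}}{7} = \frac{9 \left(- \frac{1}{223}\right) + 32 \cdot \frac{1}{77}}{7} = \frac{- \frac{9}{223} + \frac{32}{77}}{7} = \frac{1}{7} \cdot \frac{6443}{17171} = \frac{6443}{120197} \approx 0.053604$)
$y + \left(E{\left(-2,-14 \right)} + 136\right) \left(-425\right) = \frac{6443}{120197} + \left(-2 + 136\right) \left(-425\right) = \frac{6443}{120197} + 134 \left(-425\right) = \frac{6443}{120197} - 56950 = - \frac{6845212707}{120197}$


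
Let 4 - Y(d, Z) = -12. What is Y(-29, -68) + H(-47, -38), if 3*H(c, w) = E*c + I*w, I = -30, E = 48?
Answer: -356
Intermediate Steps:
Y(d, Z) = 16 (Y(d, Z) = 4 - 1*(-12) = 4 + 12 = 16)
H(c, w) = -10*w + 16*c (H(c, w) = (48*c - 30*w)/3 = (-30*w + 48*c)/3 = -10*w + 16*c)
Y(-29, -68) + H(-47, -38) = 16 + (-10*(-38) + 16*(-47)) = 16 + (380 - 752) = 16 - 372 = -356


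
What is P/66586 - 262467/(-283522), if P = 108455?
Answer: 12056501543/4719648973 ≈ 2.5545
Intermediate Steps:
P/66586 - 262467/(-283522) = 108455/66586 - 262467/(-283522) = 108455*(1/66586) - 262467*(-1/283522) = 108455/66586 + 262467/283522 = 12056501543/4719648973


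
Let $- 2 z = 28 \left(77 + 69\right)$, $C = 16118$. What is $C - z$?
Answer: $18162$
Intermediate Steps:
$z = -2044$ ($z = - \frac{28 \left(77 + 69\right)}{2} = - \frac{28 \cdot 146}{2} = \left(- \frac{1}{2}\right) 4088 = -2044$)
$C - z = 16118 - -2044 = 16118 + 2044 = 18162$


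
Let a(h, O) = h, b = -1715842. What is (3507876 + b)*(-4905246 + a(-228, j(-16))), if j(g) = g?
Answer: -8790776194116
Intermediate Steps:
(3507876 + b)*(-4905246 + a(-228, j(-16))) = (3507876 - 1715842)*(-4905246 - 228) = 1792034*(-4905474) = -8790776194116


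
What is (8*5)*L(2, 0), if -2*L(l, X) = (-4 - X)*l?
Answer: 160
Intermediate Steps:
L(l, X) = -l*(-4 - X)/2 (L(l, X) = -(-4 - X)*l/2 = -l*(-4 - X)/2)
(8*5)*L(2, 0) = (8*5)*((½)*2*(4 + 0)) = 40*((½)*2*4) = 40*4 = 160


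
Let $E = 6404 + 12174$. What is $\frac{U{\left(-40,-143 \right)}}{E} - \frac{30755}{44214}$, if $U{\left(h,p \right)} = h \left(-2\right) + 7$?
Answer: $- \frac{141879943}{205351923} \approx -0.69091$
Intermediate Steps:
$U{\left(h,p \right)} = 7 - 2 h$ ($U{\left(h,p \right)} = - 2 h + 7 = 7 - 2 h$)
$E = 18578$
$\frac{U{\left(-40,-143 \right)}}{E} - \frac{30755}{44214} = \frac{7 - -80}{18578} - \frac{30755}{44214} = \left(7 + 80\right) \frac{1}{18578} - \frac{30755}{44214} = 87 \cdot \frac{1}{18578} - \frac{30755}{44214} = \frac{87}{18578} - \frac{30755}{44214} = - \frac{141879943}{205351923}$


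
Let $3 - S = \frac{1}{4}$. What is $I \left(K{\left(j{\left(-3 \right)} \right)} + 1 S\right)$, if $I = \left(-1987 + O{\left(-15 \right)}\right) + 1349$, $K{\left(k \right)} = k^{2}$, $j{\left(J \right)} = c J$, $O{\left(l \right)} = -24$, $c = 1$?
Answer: $- \frac{15557}{2} \approx -7778.5$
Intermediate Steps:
$S = \frac{11}{4}$ ($S = 3 - \frac{1}{4} = \frac{11}{4} \approx 2.75$)
$j{\left(J \right)} = J$ ($j{\left(J \right)} = 1 J = J$)
$I = -662$ ($I = \left(-1987 - 24\right) + 1349 = -2011 + 1349 = -662$)
$I \left(K{\left(j{\left(-3 \right)} \right)} + 1 S\right) = - 662 \left(\left(-3\right)^{2} + 1 \cdot \frac{11}{4}\right) = - 662 \left(9 + \frac{11}{4}\right) = \left(-662\right) \frac{47}{4} = - \frac{15557}{2}$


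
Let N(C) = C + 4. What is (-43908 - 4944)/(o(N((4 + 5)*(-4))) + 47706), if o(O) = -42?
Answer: -1357/1324 ≈ -1.0249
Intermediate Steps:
N(C) = 4 + C
(-43908 - 4944)/(o(N((4 + 5)*(-4))) + 47706) = (-43908 - 4944)/(-42 + 47706) = -48852/47664 = -48852*1/47664 = -1357/1324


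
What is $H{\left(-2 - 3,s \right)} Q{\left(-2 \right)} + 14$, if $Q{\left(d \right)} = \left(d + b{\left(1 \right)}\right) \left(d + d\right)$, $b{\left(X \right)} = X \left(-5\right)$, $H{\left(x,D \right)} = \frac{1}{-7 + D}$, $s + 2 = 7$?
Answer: $0$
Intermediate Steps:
$s = 5$ ($s = -2 + 7 = 5$)
$b{\left(X \right)} = - 5 X$
$Q{\left(d \right)} = 2 d \left(-5 + d\right)$ ($Q{\left(d \right)} = \left(d - 5\right) \left(d + d\right) = \left(d - 5\right) 2 d = \left(-5 + d\right) 2 d = 2 d \left(-5 + d\right)$)
$H{\left(-2 - 3,s \right)} Q{\left(-2 \right)} + 14 = \frac{2 \left(-2\right) \left(-5 - 2\right)}{-7 + 5} + 14 = \frac{2 \left(-2\right) \left(-7\right)}{-2} + 14 = \left(- \frac{1}{2}\right) 28 + 14 = -14 + 14 = 0$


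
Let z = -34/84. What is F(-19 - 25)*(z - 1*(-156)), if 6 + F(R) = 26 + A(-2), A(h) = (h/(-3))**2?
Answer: 601220/189 ≈ 3181.1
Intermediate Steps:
A(h) = h**2/9 (A(h) = (h*(-1/3))**2 = (-h/3)**2 = h**2/9)
z = -17/42 (z = -34*1/84 = -17/42 ≈ -0.40476)
F(R) = 184/9 (F(R) = -6 + (26 + (1/9)*(-2)**2) = -6 + (26 + (1/9)*4) = -6 + (26 + 4/9) = -6 + 238/9 = 184/9)
F(-19 - 25)*(z - 1*(-156)) = 184*(-17/42 - 1*(-156))/9 = 184*(-17/42 + 156)/9 = (184/9)*(6535/42) = 601220/189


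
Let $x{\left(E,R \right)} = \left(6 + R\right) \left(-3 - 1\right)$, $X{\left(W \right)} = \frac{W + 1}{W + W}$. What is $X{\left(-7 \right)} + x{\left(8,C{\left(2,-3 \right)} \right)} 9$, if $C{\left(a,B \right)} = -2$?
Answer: $- \frac{1005}{7} \approx -143.57$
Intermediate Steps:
$X{\left(W \right)} = \frac{1 + W}{2 W}$
$x{\left(E,R \right)} = -24 - 4 R$ ($x{\left(E,R \right)} = \left(6 + R\right) \left(-4\right) = -24 - 4 R$)
$X{\left(-7 \right)} + x{\left(8,C{\left(2,-3 \right)} \right)} 9 = \frac{1 - 7}{2 \left(-7\right)} + \left(-24 - -8\right) 9 = \frac{1}{2} \left(- \frac{1}{7}\right) \left(-6\right) + \left(-24 + 8\right) 9 = \frac{3}{7} - 144 = - \frac{1005}{7}$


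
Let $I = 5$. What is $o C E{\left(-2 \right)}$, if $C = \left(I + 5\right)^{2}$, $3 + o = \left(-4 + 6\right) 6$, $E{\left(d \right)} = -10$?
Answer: $-9000$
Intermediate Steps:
$o = 9$ ($o = -3 + \left(-4 + 6\right) 6 = -3 + 2 \cdot 6 = -3 + 12 = 9$)
$C = 100$ ($C = \left(5 + 5\right)^{2} = 10^{2} = 100$)
$o C E{\left(-2 \right)} = 9 \cdot 100 \left(-10\right) = 900 \left(-10\right) = -9000$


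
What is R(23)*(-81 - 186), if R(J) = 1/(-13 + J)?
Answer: -267/10 ≈ -26.700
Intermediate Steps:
R(23)*(-81 - 186) = (-81 - 186)/(-13 + 23) = -267/10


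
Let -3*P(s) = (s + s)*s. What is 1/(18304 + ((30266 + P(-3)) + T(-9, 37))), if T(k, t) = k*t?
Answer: 1/48231 ≈ 2.0734e-5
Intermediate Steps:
P(s) = -2*s²/3 (P(s) = -(s + s)*s/3 = -2*s*s/3 = -2*s²/3)
1/(18304 + ((30266 + P(-3)) + T(-9, 37))) = 1/(18304 + ((30266 - ⅔*(-3)²) - 9*37)) = 1/(18304 + ((30266 - ⅔*9) - 333)) = 1/(18304 + ((30266 - 6) - 333)) = 1/(18304 + (30260 - 333)) = 1/(18304 + 29927) = 1/48231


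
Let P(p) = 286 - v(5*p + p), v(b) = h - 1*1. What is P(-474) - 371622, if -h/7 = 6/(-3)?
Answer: -371349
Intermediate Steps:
h = 14 (h = -42/(-3) = -42*(-1)/3 = -7*(-2) = 14)
v(b) = 13 (v(b) = 14 - 1*1 = 14 - 1 = 13)
P(p) = 273 (P(p) = 286 - 1*13 = 286 - 13 = 273)
P(-474) - 371622 = 273 - 371622 = -371349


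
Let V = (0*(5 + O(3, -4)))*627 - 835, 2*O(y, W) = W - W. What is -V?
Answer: 835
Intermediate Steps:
O(y, W) = 0 (O(y, W) = (W - W)/2 = (1/2)*0 = 0)
V = -835 (V = (0*(5 + 0))*627 - 835 = (0*5)*627 - 835 = 0*627 - 835 = 0 - 835 = -835)
-V = -1*(-835) = 835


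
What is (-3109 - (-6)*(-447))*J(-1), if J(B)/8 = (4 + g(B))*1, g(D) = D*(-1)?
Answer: -231640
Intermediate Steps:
g(D) = -D
J(B) = 32 - 8*B (J(B) = 8*((4 - B)*1) = 8*(4 - B) = 32 - 8*B)
(-3109 - (-6)*(-447))*J(-1) = (-3109 - (-6)*(-447))*(32 - 8*(-1)) = (-3109 - 1*2682)*(32 + 8) = (-3109 - 2682)*40 = -5791*40 = -231640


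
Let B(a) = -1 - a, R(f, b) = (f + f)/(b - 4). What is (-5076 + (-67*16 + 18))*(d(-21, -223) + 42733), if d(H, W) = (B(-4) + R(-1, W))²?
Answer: -13501050657980/51529 ≈ -2.6201e+8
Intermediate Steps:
R(f, b) = 2*f/(-4 + b) (R(f, b) = (2*f)/(-4 + b) = 2*f/(-4 + b))
d(H, W) = (3 - 2/(-4 + W))² (d(H, W) = ((-1 - 1*(-4)) + 2*(-1)/(-4 + W))² = ((-1 + 4) - 2/(-4 + W))² = (3 - 2/(-4 + W))²)
(-5076 + (-67*16 + 18))*(d(-21, -223) + 42733) = (-5076 + (-67*16 + 18))*((-14 + 3*(-223))²/(-4 - 223)² + 42733) = (-5076 + (-1072 + 18))*((-14 - 669)²/(-227)² + 42733) = (-5076 - 1054)*((-683)²*(1/51529) + 42733) = -6130*(466489*(1/51529) + 42733) = -6130*(466489/51529 + 42733) = -6130*2202455246/51529 = -13501050657980/51529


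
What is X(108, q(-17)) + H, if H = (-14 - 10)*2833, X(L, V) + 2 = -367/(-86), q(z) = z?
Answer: -5847117/86 ≈ -67990.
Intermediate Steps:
X(L, V) = 195/86 (X(L, V) = -2 - 367/(-86) = -2 - 367*(-1/86) = -2 + 367/86 = 195/86)
H = -67992 (H = -24*2833 = -67992)
X(108, q(-17)) + H = 195/86 - 67992 = -5847117/86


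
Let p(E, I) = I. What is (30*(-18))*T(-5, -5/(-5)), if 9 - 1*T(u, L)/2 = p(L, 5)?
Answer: -4320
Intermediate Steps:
T(u, L) = 8 (T(u, L) = 18 - 2*5 = 18 - 10 = 8)
(30*(-18))*T(-5, -5/(-5)) = (30*(-18))*8 = -540*8 = -4320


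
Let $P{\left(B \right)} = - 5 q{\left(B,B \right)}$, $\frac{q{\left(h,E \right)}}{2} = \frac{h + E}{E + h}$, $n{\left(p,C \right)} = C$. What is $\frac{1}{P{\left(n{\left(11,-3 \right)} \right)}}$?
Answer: $- \frac{1}{10} \approx -0.1$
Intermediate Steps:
$q{\left(h,E \right)} = 2$ ($q{\left(h,E \right)} = 2 \frac{h + E}{E + h} = 2 \frac{E + h}{E + h} = 2 \cdot 1 = 2$)
$P{\left(B \right)} = -10$ ($P{\left(B \right)} = \left(-5\right) 2 = -10$)
$\frac{1}{P{\left(n{\left(11,-3 \right)} \right)}} = \frac{1}{-10} = - \frac{1}{10}$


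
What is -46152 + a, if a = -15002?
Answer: -61154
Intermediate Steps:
-46152 + a = -46152 - 15002 = -61154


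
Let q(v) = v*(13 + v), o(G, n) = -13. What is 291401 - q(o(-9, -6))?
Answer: 291401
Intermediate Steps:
291401 - q(o(-9, -6)) = 291401 - (-13)*(13 - 13) = 291401 - (-13)*0 = 291401 - 1*0 = 291401 + 0 = 291401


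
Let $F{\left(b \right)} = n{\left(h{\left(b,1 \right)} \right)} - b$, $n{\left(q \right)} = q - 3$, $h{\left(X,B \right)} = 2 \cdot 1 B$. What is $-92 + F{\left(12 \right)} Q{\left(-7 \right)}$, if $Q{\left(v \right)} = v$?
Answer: $-1$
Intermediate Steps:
$h{\left(X,B \right)} = 2 B$
$n{\left(q \right)} = -3 + q$ ($n{\left(q \right)} = q - 3 = -3 + q$)
$F{\left(b \right)} = -1 - b$ ($F{\left(b \right)} = \left(-3 + 2 \cdot 1\right) - b = \left(-3 + 2\right) - b = -1 - b$)
$-92 + F{\left(12 \right)} Q{\left(-7 \right)} = -92 + \left(-1 - 12\right) \left(-7\right) = -92 - -91 = -92 + 91 = -1$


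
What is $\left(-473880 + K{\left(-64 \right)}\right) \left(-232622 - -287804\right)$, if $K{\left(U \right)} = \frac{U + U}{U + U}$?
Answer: $-26149590978$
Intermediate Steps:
$K{\left(U \right)} = 1$ ($K{\left(U \right)} = \frac{2 U}{2 U} = 2 U \frac{1}{2 U} = 1$)
$\left(-473880 + K{\left(-64 \right)}\right) \left(-232622 - -287804\right) = \left(-473880 + 1\right) \left(-232622 - -287804\right) = - 473879 \left(-232622 + 287804\right) = \left(-473879\right) 55182 = -26149590978$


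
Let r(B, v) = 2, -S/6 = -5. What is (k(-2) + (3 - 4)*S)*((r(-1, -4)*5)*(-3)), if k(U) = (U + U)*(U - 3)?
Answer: 300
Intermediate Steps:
S = 30 (S = -6*(-5) = 30)
k(U) = 2*U*(-3 + U) (k(U) = (2*U)*(-3 + U) = 2*U*(-3 + U))
(k(-2) + (3 - 4)*S)*((r(-1, -4)*5)*(-3)) = (2*(-2)*(-3 - 2) + (3 - 4)*30)*((2*5)*(-3)) = (2*(-2)*(-5) - 1*30)*(10*(-3)) = (20 - 30)*(-30) = -10*(-30) = 300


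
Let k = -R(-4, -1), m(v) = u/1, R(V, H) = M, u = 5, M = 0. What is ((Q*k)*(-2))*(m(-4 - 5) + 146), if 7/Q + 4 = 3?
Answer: 0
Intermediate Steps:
Q = -7 (Q = 7/(-4 + 3) = 7/(-1) = 7*(-1) = -7)
R(V, H) = 0
m(v) = 5 (m(v) = 5/1 = 5*1 = 5)
k = 0 (k = -1*0 = 0)
((Q*k)*(-2))*(m(-4 - 5) + 146) = (-7*0*(-2))*(5 + 146) = (0*(-2))*151 = 0*151 = 0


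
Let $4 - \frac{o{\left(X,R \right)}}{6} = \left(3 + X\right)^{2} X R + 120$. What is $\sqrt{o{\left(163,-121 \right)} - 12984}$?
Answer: $2 \sqrt{815227062} \approx 57104.0$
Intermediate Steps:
$o{\left(X,R \right)} = -696 - 6 R X \left(3 + X\right)^{2}$ ($o{\left(X,R \right)} = 24 - 6 \left(\left(3 + X\right)^{2} X R + 120\right) = 24 - 6 \left(X \left(3 + X\right)^{2} R + 120\right) = 24 - 6 \left(R X \left(3 + X\right)^{2} + 120\right) = 24 - 6 \left(120 + R X \left(3 + X\right)^{2}\right) = 24 - \left(720 + 6 R X \left(3 + X\right)^{2}\right) = -696 - 6 R X \left(3 + X\right)^{2}$)
$\sqrt{o{\left(163,-121 \right)} - 12984} = \sqrt{\left(-696 - \left(-726\right) 163 \left(3 + 163\right)^{2}\right) - 12984} = \sqrt{\left(-696 - \left(-726\right) 163 \cdot 166^{2}\right) - 12984} = \sqrt{\left(-696 - \left(-726\right) 163 \cdot 27556\right) - 12984} = \sqrt{\left(-696 + 3260921928\right) - 12984} = \sqrt{3260921232 - 12984} = \sqrt{3260908248} = 2 \sqrt{815227062}$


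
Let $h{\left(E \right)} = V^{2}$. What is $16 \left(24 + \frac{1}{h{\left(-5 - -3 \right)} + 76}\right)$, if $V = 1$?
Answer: $\frac{29584}{77} \approx 384.21$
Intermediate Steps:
$h{\left(E \right)} = 1$ ($h{\left(E \right)} = 1^{2} = 1$)
$16 \left(24 + \frac{1}{h{\left(-5 - -3 \right)} + 76}\right) = 16 \left(24 + \frac{1}{1 + 76}\right) = 16 \left(24 + \frac{1}{77}\right) = 16 \cdot \frac{1849}{77} = \frac{29584}{77}$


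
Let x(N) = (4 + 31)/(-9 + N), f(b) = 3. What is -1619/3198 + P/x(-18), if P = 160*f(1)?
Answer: -8300549/22386 ≈ -370.79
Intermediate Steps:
P = 480 (P = 160*3 = 480)
x(N) = 35/(-9 + N)
-1619/3198 + P/x(-18) = -1619/3198 + 480/((35/(-9 - 18))) = -1619*1/3198 + 480/((35/(-27))) = -1619/3198 + 480/((35*(-1/27))) = -1619/3198 + 480/(-35/27) = -1619/3198 + 480*(-27/35) = -1619/3198 - 2592/7 = -8300549/22386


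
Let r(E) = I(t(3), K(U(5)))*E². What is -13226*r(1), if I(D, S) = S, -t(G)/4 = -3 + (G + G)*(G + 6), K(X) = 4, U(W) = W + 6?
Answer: -52904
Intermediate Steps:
U(W) = 6 + W
t(G) = 12 - 8*G*(6 + G) (t(G) = -4*(-3 + (G + G)*(G + 6)) = -4*(-3 + (2*G)*(6 + G)) = -4*(-3 + 2*G*(6 + G)) = 12 - 8*G*(6 + G))
r(E) = 4*E²
-13226*r(1) = -52904*1² = -52904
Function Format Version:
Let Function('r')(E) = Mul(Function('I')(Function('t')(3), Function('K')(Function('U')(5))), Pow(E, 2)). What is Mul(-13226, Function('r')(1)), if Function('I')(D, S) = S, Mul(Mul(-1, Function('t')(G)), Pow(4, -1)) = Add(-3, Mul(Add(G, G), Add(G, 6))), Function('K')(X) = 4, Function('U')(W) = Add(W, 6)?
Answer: -52904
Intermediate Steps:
Function('U')(W) = Add(6, W)
Function('t')(G) = Add(12, Mul(-8, G, Add(6, G))) (Function('t')(G) = Mul(-4, Add(-3, Mul(Add(G, G), Add(G, 6)))) = Mul(-4, Add(-3, Mul(Mul(2, G), Add(6, G)))) = Mul(-4, Add(-3, Mul(2, G, Add(6, G)))) = Add(12, Mul(-8, G, Add(6, G))))
Function('r')(E) = Mul(4, Pow(E, 2))
Mul(-13226, Function('r')(1)) = Mul(-13226, Mul(4, Pow(1, 2))) = Mul(-13226, Mul(4, 1)) = Mul(-13226, 4) = -52904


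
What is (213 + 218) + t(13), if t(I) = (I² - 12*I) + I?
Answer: 457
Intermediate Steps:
t(I) = I² - 11*I
(213 + 218) + t(13) = (213 + 218) + 13*(-11 + 13) = 431 + 13*2 = 431 + 26 = 457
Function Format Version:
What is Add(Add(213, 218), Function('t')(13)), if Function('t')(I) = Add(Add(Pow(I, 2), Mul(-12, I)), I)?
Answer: 457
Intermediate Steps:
Function('t')(I) = Add(Pow(I, 2), Mul(-11, I))
Add(Add(213, 218), Function('t')(13)) = Add(Add(213, 218), Mul(13, Add(-11, 13))) = Add(431, Mul(13, 2)) = Add(431, 26) = 457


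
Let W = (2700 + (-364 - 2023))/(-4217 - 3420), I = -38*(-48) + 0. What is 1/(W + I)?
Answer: 7637/13929575 ≈ 0.00054826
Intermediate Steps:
I = 1824 (I = 1824 + 0 = 1824)
W = -313/7637 (W = (2700 - 2387)/(-7637) = 313*(-1/7637) = -313/7637 ≈ -0.040985)
1/(W + I) = 1/(-313/7637 + 1824) = 1/(13929575/7637) = 7637/13929575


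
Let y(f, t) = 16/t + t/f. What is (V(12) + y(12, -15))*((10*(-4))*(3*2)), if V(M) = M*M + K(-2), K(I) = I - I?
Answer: -34004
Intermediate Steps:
K(I) = 0
V(M) = M² (V(M) = M*M + 0 = M² + 0 = M²)
(V(12) + y(12, -15))*((10*(-4))*(3*2)) = (12² + (16/(-15) - 15/12))*((10*(-4))*(3*2)) = (144 + (16*(-1/15) - 15*1/12))*(-40*6) = (144 + (-16/15 - 5/4))*(-240) = (144 - 139/60)*(-240) = (8501/60)*(-240) = -34004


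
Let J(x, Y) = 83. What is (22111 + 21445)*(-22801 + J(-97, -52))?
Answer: -989505208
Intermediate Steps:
(22111 + 21445)*(-22801 + J(-97, -52)) = (22111 + 21445)*(-22801 + 83) = 43556*(-22718) = -989505208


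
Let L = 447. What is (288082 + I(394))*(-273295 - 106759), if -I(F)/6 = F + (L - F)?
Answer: -108467411600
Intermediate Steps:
I(F) = -2682 (I(F) = -6*(F + (447 - F)) = -6*447 = -2682)
(288082 + I(394))*(-273295 - 106759) = (288082 - 2682)*(-273295 - 106759) = 285400*(-380054) = -108467411600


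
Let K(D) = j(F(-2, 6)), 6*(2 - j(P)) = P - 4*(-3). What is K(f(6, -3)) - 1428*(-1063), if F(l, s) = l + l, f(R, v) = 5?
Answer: 4553894/3 ≈ 1.5180e+6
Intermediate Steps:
F(l, s) = 2*l
j(P) = -P/6 (j(P) = 2 - (P - 4*(-3))/6 = 2 - (P + 12)/6 = 2 - (12 + P)/6 = 2 + (-2 - P/6) = -P/6)
K(D) = ⅔ (K(D) = -(-2)/3 = -⅙*(-4) = ⅔)
K(f(6, -3)) - 1428*(-1063) = ⅔ - 1428*(-1063) = ⅔ + 1517964 = 4553894/3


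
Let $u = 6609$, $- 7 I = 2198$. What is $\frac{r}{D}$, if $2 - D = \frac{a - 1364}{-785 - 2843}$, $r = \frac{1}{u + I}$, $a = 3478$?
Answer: $\frac{1814}{29492075} \approx 6.1508 \cdot 10^{-5}$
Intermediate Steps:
$I = -314$ ($I = \left(- \frac{1}{7}\right) 2198 = -314$)
$r = \frac{1}{6295}$ ($r = \frac{1}{6609 - 314} = \frac{1}{6295} \approx 0.00015886$)
$D = \frac{4685}{1814}$ ($D = 2 - \frac{3478 - 1364}{-785 - 2843} = 2 - \frac{2114}{-3628} = 2 - 2114 \left(- \frac{1}{3628}\right) = 2 - - \frac{1057}{1814} = 2 + \frac{1057}{1814} = \frac{4685}{1814} \approx 2.5827$)
$\frac{r}{D} = \frac{1}{6295 \cdot \frac{4685}{1814}} = \frac{1}{6295} \cdot \frac{1814}{4685} = \frac{1814}{29492075}$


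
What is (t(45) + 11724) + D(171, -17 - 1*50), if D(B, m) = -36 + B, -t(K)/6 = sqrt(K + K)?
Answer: 11859 - 18*sqrt(10) ≈ 11802.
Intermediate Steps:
t(K) = -6*sqrt(2)*sqrt(K) (t(K) = -6*sqrt(K + K) = -6*sqrt(2)*sqrt(K))
(t(45) + 11724) + D(171, -17 - 1*50) = (-6*sqrt(2)*sqrt(45) + 11724) + (-36 + 171) = (-6*sqrt(2)*3*sqrt(5) + 11724) + 135 = (-18*sqrt(10) + 11724) + 135 = (11724 - 18*sqrt(10)) + 135 = 11859 - 18*sqrt(10)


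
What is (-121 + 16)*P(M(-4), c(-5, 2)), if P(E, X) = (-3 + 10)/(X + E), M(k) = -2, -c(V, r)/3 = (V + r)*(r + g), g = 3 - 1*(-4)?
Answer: -735/79 ≈ -9.3038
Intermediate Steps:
g = 7 (g = 3 + 4 = 7)
c(V, r) = -3*(7 + r)*(V + r) (c(V, r) = -3*(V + r)*(r + 7) = -3*(V + r)*(7 + r) = -3*(7 + r)*(V + r))
P(E, X) = 7/(E + X)
(-121 + 16)*P(M(-4), c(-5, 2)) = (-121 + 16)*(7/(-2 + (-21*(-5) - 21*2 - 3*2² - 3*(-5)*2))) = -735/(-2 + (105 - 42 - 3*4 + 30)) = -735/(-2 + (105 - 42 - 12 + 30)) = -735/(-2 + 81) = -735/79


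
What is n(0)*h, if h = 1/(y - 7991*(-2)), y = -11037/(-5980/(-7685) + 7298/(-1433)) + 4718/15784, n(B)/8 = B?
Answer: 0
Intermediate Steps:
n(B) = 8*B
y = 95935407971903/37499461468 (y = -11037/(-5980*(-1/7685) + 7298*(-1/1433)) + 4718*(1/15784) = -11037/(1196/1537 - 7298/1433) + 2359/7892 = -11037/(-9503158/2202521) + 2359/7892 = -11037*(-2202521/9503158) + 2359/7892 = 24309224277/9503158 + 2359/7892 = 95935407971903/37499461468 ≈ 2558.3)
h = 37499461468/695251801153479 (h = 1/(95935407971903/37499461468 - 7991*(-2)) = 1/(95935407971903/37499461468 + 15982) = 1/(695251801153479/37499461468) = 37499461468/695251801153479 ≈ 5.3936e-5)
n(0)*h = (8*0)*(37499461468/695251801153479) = 0*(37499461468/695251801153479) = 0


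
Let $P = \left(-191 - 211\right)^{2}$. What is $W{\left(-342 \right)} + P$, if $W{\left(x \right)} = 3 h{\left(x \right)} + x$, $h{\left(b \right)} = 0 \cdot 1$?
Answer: $161262$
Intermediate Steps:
$h{\left(b \right)} = 0$
$P = 161604$ ($P = \left(-402\right)^{2} = 161604$)
$W{\left(x \right)} = x$ ($W{\left(x \right)} = 3 \cdot 0 + x = 0 + x = x$)
$W{\left(-342 \right)} + P = -342 + 161604 = 161262$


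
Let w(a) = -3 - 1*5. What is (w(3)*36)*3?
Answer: -864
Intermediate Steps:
w(a) = -8 (w(a) = -3 - 5 = -8)
(w(3)*36)*3 = -8*36*3 = -288*3 = -864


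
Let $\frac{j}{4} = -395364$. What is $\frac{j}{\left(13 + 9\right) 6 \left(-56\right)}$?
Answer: $\frac{32947}{154} \approx 213.94$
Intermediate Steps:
$j = -1581456$ ($j = 4 \left(-395364\right) = -1581456$)
$\frac{j}{\left(13 + 9\right) 6 \left(-56\right)} = - \frac{1581456}{\left(13 + 9\right) 6 \left(-56\right)} = - \frac{1581456}{22 \cdot 6 \left(-56\right)} = - \frac{1581456}{132 \left(-56\right)} = - \frac{1581456}{-7392} = \left(-1581456\right) \left(- \frac{1}{7392}\right) = \frac{32947}{154}$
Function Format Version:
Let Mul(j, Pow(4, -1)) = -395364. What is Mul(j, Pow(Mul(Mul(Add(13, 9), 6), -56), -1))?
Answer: Rational(32947, 154) ≈ 213.94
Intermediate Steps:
j = -1581456 (j = Mul(4, -395364) = -1581456)
Mul(j, Pow(Mul(Mul(Add(13, 9), 6), -56), -1)) = Mul(-1581456, Pow(Mul(Mul(Add(13, 9), 6), -56), -1)) = Mul(-1581456, Pow(Mul(Mul(22, 6), -56), -1)) = Mul(-1581456, Pow(Mul(132, -56), -1)) = Mul(-1581456, Pow(-7392, -1)) = Mul(-1581456, Rational(-1, 7392)) = Rational(32947, 154)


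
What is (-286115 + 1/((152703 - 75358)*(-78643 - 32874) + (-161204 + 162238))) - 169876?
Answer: -3933050659404022/8625281331 ≈ -4.5599e+5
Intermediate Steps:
(-286115 + 1/((152703 - 75358)*(-78643 - 32874) + (-161204 + 162238))) - 169876 = (-286115 + 1/(77345*(-111517) + 1034)) - 169876 = (-286115 + 1/(-8625282365 + 1034)) - 169876 = (-286115 + 1/(-8625281331)) - 169876 = (-286115 - 1/8625281331) - 169876 = -2467822368019066/8625281331 - 169876 = -3933050659404022/8625281331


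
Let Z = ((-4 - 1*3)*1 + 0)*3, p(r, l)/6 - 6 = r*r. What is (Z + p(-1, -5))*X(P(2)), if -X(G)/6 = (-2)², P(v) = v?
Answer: -504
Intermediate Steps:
p(r, l) = 36 + 6*r² (p(r, l) = 36 + 6*(r*r) = 36 + 6*r²)
Z = -21 (Z = ((-4 - 3)*1 + 0)*3 = (-7*1 + 0)*3 = (-7 + 0)*3 = -7*3 = -21)
X(G) = -24 (X(G) = -6*(-2)² = -6*4 = -24)
(Z + p(-1, -5))*X(P(2)) = (-21 + (36 + 6*(-1)²))*(-24) = (-21 + (36 + 6*1))*(-24) = (-21 + (36 + 6))*(-24) = (-21 + 42)*(-24) = 21*(-24) = -504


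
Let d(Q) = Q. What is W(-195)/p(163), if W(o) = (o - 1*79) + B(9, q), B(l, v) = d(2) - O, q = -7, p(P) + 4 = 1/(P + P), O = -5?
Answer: 87042/1303 ≈ 66.801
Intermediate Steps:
p(P) = -4 + 1/(2*P) (p(P) = -4 + 1/(P + P) = -4 + 1/(2*P))
B(l, v) = 7 (B(l, v) = 2 - 1*(-5) = 2 + 5 = 7)
W(o) = -72 + o (W(o) = (o - 1*79) + 7 = (o - 79) + 7 = (-79 + o) + 7 = -72 + o)
W(-195)/p(163) = (-72 - 195)/(-4 + (1/2)/163) = -267/(-4 + (1/2)*(1/163)) = -267/(-4 + 1/326) = -267/(-1303/326) = -267*(-326/1303) = 87042/1303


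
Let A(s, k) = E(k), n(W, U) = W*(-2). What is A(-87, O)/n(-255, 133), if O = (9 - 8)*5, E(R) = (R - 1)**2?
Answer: 8/255 ≈ 0.031373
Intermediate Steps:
E(R) = (-1 + R)**2
n(W, U) = -2*W
O = 5 (O = 1*5 = 5)
A(s, k) = (-1 + k)**2
A(-87, O)/n(-255, 133) = (-1 + 5)**2/((-2*(-255))) = 4**2/510 = 16*(1/510) = 8/255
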